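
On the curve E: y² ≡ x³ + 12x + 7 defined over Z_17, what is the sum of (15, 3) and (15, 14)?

The two points share x = 15 and their y-coordinates satisfy 3 + 14 ≡ 0 (mod 17), so they are inverses. Their sum is 𝒪.

O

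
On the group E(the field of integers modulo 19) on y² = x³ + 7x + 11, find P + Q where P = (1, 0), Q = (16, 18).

(1, 0) + (16, 18). λ = (18 - 0)/(16 - 1) ≡ 18/15 mod 19. 15⁻¹ ≡ 14 (mod 19), so λ ≡ 5.
  x = λ² - 1 - 16 = 25 - 17 ≡ 8; y = λ·(1 - 8) - 0 ≡ 3. → (8, 3)

(8, 3)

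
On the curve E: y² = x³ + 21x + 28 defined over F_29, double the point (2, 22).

(2, 7)

tangent at (2, 22): λ = (3·2² + 21)/(2·22) ≡ 4/15. 15⁻¹ ≡ 2 (mod 29), so λ ≡ 4·2 ≡ 8.
  x = λ² - 2 - 2 = 64 - 4 ≡ 2; y = λ·(2 - 2) - 22 ≡ 7. → (2, 7)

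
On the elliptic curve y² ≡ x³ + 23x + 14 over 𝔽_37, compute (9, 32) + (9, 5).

The two points share x = 9 and their y-coordinates satisfy 32 + 5 ≡ 0 (mod 37), so they are inverses. Their sum is 𝒪.

O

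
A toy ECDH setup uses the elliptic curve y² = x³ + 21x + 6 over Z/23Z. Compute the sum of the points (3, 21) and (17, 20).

(5, 12)

(3, 21) + (17, 20). λ = (20 - 21)/(17 - 3) ≡ 22/14 mod 23. 14⁻¹ ≡ 5 (mod 23) since 14·5 = 70 ≡ 1, so λ ≡ 18.
  x = λ² - 3 - 17 = 324 - 20 ≡ 5; y = λ·(3 - 5) - 21 ≡ 12. → (5, 12)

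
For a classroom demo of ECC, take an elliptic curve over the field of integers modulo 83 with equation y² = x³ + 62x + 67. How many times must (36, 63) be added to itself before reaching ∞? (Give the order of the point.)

3

2P: tangent at (36, 63): λ = (3·36² + 62)/(2·63) ≡ 49/43. 43⁻¹ ≡ 56 (mod 83) since 43·56 = 2408 ≡ 1, so λ ≡ 49·56 ≡ 5.
  x = λ² - 36 - 36 = 25 - 72 ≡ 36; y = λ·(36 - 36) - 63 ≡ 20. → (36, 20)
3P: (36, 20) + (36, 63): same x and y₁ ≡ -y₂, so the sum is ∞.
3P = ∞, so the order is 3.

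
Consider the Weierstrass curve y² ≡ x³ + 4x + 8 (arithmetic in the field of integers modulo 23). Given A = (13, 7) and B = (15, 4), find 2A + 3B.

(2, 22)

First 2A:
Repeated addition: build up to 2A.
2A: tangent at (13, 7): λ = (3·13² + 4)/(2·7) ≡ 5/14. 14⁻¹ ≡ 5 (mod 23), so λ ≡ 5·5 ≡ 2.
  x = λ² - 13 - 13 = 4 - 26 ≡ 1; y = λ·(13 - 1) - 7 ≡ 17. → (1, 17)
2A = (1, 17).
Next 3B:
Repeated addition: build up to 3B.
2B: tangent at (15, 4): λ = (3·15² + 4)/(2·4) ≡ 12/8. 8⁻¹ ≡ 3 (mod 23) since 8·3 = 24 ≡ 1, so λ ≡ 12·3 ≡ 13.
  x = λ² - 15 - 15 = 169 - 30 ≡ 1; y = λ·(15 - 1) - 4 ≡ 17. → (1, 17)
3B: (1, 17) + (15, 4). λ = (4 - 17)/(15 - 1) ≡ 10/14 mod 23. 14⁻¹ ≡ 5 (mod 23), so λ ≡ 4.
  x = λ² - 1 - 15 = 16 - 16 ≡ 0; y = λ·(1 - 0) - 17 ≡ 10. → (0, 10)
3B = (0, 10).
Finally 2A + 3B:
(1, 17) + (0, 10). λ = (10 - 17)/(0 - 1) ≡ 16/22 mod 23. 22⁻¹ ≡ 22 (mod 23), so λ ≡ 7.
  x = λ² - 1 - 0 = 49 - 1 ≡ 2; y = λ·(1 - 2) - 17 ≡ 22. → (2, 22)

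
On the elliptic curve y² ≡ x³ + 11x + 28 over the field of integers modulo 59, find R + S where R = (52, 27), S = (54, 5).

(15, 38)

(52, 27) + (54, 5). λ = (5 - 27)/(54 - 52) ≡ 37/2 mod 59. 2⁻¹ ≡ 30 (mod 59), so λ ≡ 48.
  x = λ² - 52 - 54 = 2304 - 106 ≡ 15; y = λ·(52 - 15) - 27 ≡ 38. → (15, 38)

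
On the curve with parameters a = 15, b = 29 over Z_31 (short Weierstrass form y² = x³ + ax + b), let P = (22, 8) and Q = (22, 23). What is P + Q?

The two points share x = 22 and their y-coordinates satisfy 8 + 23 ≡ 0 (mod 31), so they are inverses. Their sum is O.

O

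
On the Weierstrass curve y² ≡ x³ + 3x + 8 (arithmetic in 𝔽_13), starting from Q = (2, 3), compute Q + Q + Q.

Repeated addition: build up to 3Q.
2Q: tangent at (2, 3): λ = (3·2² + 3)/(2·3) ≡ 2/6. 6⁻¹ ≡ 11 (mod 13) since 6·11 = 66 ≡ 1, so λ ≡ 2·11 ≡ 9.
  x = λ² - 2 - 2 = 81 - 4 ≡ 12; y = λ·(2 - 12) - 3 ≡ 11. → (12, 11)
3Q: (12, 11) + (2, 3). λ = (3 - 11)/(2 - 12) ≡ 5/3 mod 13. 3⁻¹ ≡ 9 (mod 13), so λ ≡ 6.
  x = λ² - 12 - 2 = 36 - 14 ≡ 9; y = λ·(12 - 9) - 11 ≡ 7. → (9, 7)

(9, 7)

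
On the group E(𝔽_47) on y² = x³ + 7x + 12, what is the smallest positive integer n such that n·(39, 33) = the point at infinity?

7

2P: tangent at (39, 33): λ = (3·39² + 7)/(2·33) ≡ 11/19. 19⁻¹ ≡ 5 (mod 47) since 19·5 = 95 ≡ 1, so λ ≡ 11·5 ≡ 8.
  x = λ² - 39 - 39 = 64 - 78 ≡ 33; y = λ·(39 - 33) - 33 ≡ 15. → (33, 15)
3P: (33, 15) + (39, 33). λ = (33 - 15)/(39 - 33) ≡ 18/6 mod 47. 6⁻¹ ≡ 8 (mod 47) since 6·8 = 48 ≡ 1, so λ ≡ 3.
  x = λ² - 33 - 39 = 9 - 72 ≡ 31; y = λ·(33 - 31) - 15 ≡ 38. → (31, 38)
4P: (31, 38) + (39, 33). λ = (33 - 38)/(39 - 31) ≡ 42/8 mod 47. 8⁻¹ ≡ 6 (mod 47), so λ ≡ 17.
  x = λ² - 31 - 39 = 289 - 70 ≡ 31; y = λ·(31 - 31) - 38 ≡ 9. → (31, 9)
5P: (31, 9) + (39, 33). λ = (33 - 9)/(39 - 31) ≡ 24/8 mod 47. 8⁻¹ ≡ 6 (mod 47), so λ ≡ 3.
  x = λ² - 31 - 39 = 9 - 70 ≡ 33; y = λ·(31 - 33) - 9 ≡ 32. → (33, 32)
6P: (33, 32) + (39, 33). λ = (33 - 32)/(39 - 33) ≡ 1/6 mod 47. 6⁻¹ ≡ 8 (mod 47) since 6·8 = 48 ≡ 1, so λ ≡ 8.
  x = λ² - 33 - 39 = 64 - 72 ≡ 39; y = λ·(33 - 39) - 32 ≡ 14. → (39, 14)
7P: (39, 14) + (39, 33): same x and y₁ ≡ -y₂, so the sum is the point at infinity.
7P = the point at infinity, so the order is 7.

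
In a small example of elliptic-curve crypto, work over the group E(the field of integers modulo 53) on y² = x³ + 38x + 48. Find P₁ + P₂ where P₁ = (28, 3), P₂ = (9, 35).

(28, 3) + (9, 35). λ = (35 - 3)/(9 - 28) ≡ 32/34 mod 53. 34⁻¹ ≡ 39 (mod 53), so λ ≡ 29.
  x = λ² - 28 - 9 = 841 - 37 ≡ 9; y = λ·(28 - 9) - 3 ≡ 18. → (9, 18)

(9, 18)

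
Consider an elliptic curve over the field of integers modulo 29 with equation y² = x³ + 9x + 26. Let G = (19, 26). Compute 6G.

Double-and-add on 6 = (110)₂. Start with G = (19, 26) for the leading 1-bit.
double: tangent at (19, 26): λ = (3·19² + 9)/(2·26) ≡ 19/23. 23⁻¹ ≡ 24 (mod 29) since 23·24 = 552 ≡ 1, so λ ≡ 19·24 ≡ 21.
  x = λ² - 19 - 19 = 441 - 38 ≡ 26; y = λ·(19 - 26) - 26 ≡ 1. → (26, 1)
add G: (26, 1) + (19, 26). λ = (26 - 1)/(19 - 26) ≡ 25/22 mod 29. 22⁻¹ ≡ 4 (mod 29), so λ ≡ 13.
  x = λ² - 26 - 19 = 169 - 45 ≡ 8; y = λ·(26 - 8) - 1 ≡ 1. → (8, 1)
double: tangent at (8, 1): λ = (3·8² + 9)/(2·1) ≡ 27/2. 2⁻¹ ≡ 15 (mod 29) since 2·15 = 30 ≡ 1, so λ ≡ 27·15 ≡ 28.
  x = λ² - 8 - 8 = 784 - 16 ≡ 14; y = λ·(8 - 14) - 1 ≡ 5. → (14, 5)

(14, 5)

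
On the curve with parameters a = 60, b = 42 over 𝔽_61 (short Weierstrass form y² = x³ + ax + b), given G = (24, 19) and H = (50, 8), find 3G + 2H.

(7, 45)

First 3G:
Repeated addition: build up to 3G.
2G: tangent at (24, 19): λ = (3·24² + 60)/(2·19) ≡ 19/38. 38⁻¹ ≡ 53 (mod 61) since 38·53 = 2014 ≡ 1, so λ ≡ 19·53 ≡ 31.
  x = λ² - 24 - 24 = 961 - 48 ≡ 59; y = λ·(24 - 59) - 19 ≡ 55. → (59, 55)
3G: (59, 55) + (24, 19). λ = (19 - 55)/(24 - 59) ≡ 25/26 mod 61. 26⁻¹ ≡ 54 (mod 61), so λ ≡ 8.
  x = λ² - 59 - 24 = 64 - 83 ≡ 42; y = λ·(59 - 42) - 55 ≡ 20. → (42, 20)
3G = (42, 20).
Next 2H:
Repeated addition: build up to 2H.
2H: tangent at (50, 8): λ = (3·50² + 60)/(2·8) ≡ 57/16. 16⁻¹ ≡ 42 (mod 61) since 16·42 = 672 ≡ 1, so λ ≡ 57·42 ≡ 15.
  x = λ² - 50 - 50 = 225 - 100 ≡ 3; y = λ·(50 - 3) - 8 ≡ 26. → (3, 26)
2H = (3, 26).
Finally 3G + 2H:
(42, 20) + (3, 26). λ = (26 - 20)/(3 - 42) ≡ 6/22 mod 61. 22⁻¹ ≡ 25 (mod 61) since 22·25 = 550 ≡ 1, so λ ≡ 28.
  x = λ² - 42 - 3 = 784 - 45 ≡ 7; y = λ·(42 - 7) - 20 ≡ 45. → (7, 45)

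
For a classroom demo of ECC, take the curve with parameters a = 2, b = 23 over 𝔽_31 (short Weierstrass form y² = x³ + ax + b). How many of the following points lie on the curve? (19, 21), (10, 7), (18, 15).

1

(19, 21): 21² ≡ 7, rhs ≡ 7 → on.
(10, 7): 7² ≡ 18, rhs ≡ 20 → off.
(18, 15): 15² ≡ 8, rhs ≡ 1 → off.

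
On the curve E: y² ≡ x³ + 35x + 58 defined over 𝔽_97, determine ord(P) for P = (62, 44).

2P: tangent at (62, 44): λ = (3·62² + 35)/(2·44) ≡ 24/88. 88⁻¹ ≡ 43 (mod 97), so λ ≡ 24·43 ≡ 62.
  x = λ² - 62 - 62 = 3844 - 124 ≡ 34; y = λ·(62 - 34) - 44 ≡ 43. → (34, 43)
3P: (34, 43) + (62, 44). λ = (44 - 43)/(62 - 34) ≡ 1/28 mod 97. 28⁻¹ ≡ 52 (mod 97), so λ ≡ 52.
  x = λ² - 34 - 62 = 2704 - 96 ≡ 86; y = λ·(34 - 86) - 43 ≡ 66. → (86, 66)
4P: (86, 66) + (62, 44). λ = (44 - 66)/(62 - 86) ≡ 75/73 mod 97. 73⁻¹ ≡ 4 (mod 97) since 73·4 = 292 ≡ 1, so λ ≡ 9.
  x = λ² - 86 - 62 = 81 - 148 ≡ 30; y = λ·(86 - 30) - 66 ≡ 50. → (30, 50)
5P: (30, 50) + (62, 44). λ = (44 - 50)/(62 - 30) ≡ 91/32 mod 97. 32⁻¹ ≡ 94 (mod 97) since 32·94 = 3008 ≡ 1, so λ ≡ 18.
  x = λ² - 30 - 62 = 324 - 92 ≡ 38; y = λ·(30 - 38) - 50 ≡ 0. → (38, 0)
6P: (38, 0) + (62, 44). λ = (44 - 0)/(62 - 38) ≡ 44/24 mod 97. 24⁻¹ ≡ 93 (mod 97) since 24·93 = 2232 ≡ 1, so λ ≡ 18.
  x = λ² - 38 - 62 = 324 - 100 ≡ 30; y = λ·(38 - 30) - 0 ≡ 47. → (30, 47)
7P: (30, 47) + (62, 44). λ = (44 - 47)/(62 - 30) ≡ 94/32 mod 97. 32⁻¹ ≡ 94 (mod 97), so λ ≡ 9.
  x = λ² - 30 - 62 = 81 - 92 ≡ 86; y = λ·(30 - 86) - 47 ≡ 31. → (86, 31)
8P: (86, 31) + (62, 44). λ = (44 - 31)/(62 - 86) ≡ 13/73 mod 97. 73⁻¹ ≡ 4 (mod 97) since 73·4 = 292 ≡ 1, so λ ≡ 52.
  x = λ² - 86 - 62 = 2704 - 148 ≡ 34; y = λ·(86 - 34) - 31 ≡ 54. → (34, 54)
9P: (34, 54) + (62, 44). λ = (44 - 54)/(62 - 34) ≡ 87/28 mod 97. 28⁻¹ ≡ 52 (mod 97) since 28·52 = 1456 ≡ 1, so λ ≡ 62.
  x = λ² - 34 - 62 = 3844 - 96 ≡ 62; y = λ·(34 - 62) - 54 ≡ 53. → (62, 53)
10P: (62, 53) + (62, 44): same x and y₁ ≡ -y₂, so the sum is the point at infinity.
10P = the point at infinity, so the order is 10.

10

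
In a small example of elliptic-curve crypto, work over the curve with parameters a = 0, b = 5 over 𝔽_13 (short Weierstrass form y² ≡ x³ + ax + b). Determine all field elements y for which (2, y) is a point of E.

0

x³ + 0x + 5 = 13 ≡ 0 (mod 13).
Only y = 0 satisfies y² ≡ 0.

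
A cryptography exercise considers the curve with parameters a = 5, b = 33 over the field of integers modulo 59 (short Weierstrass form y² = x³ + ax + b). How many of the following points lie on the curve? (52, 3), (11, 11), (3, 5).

(52, 3): 3² ≡ 9, rhs ≡ 9 → on.
(11, 11): 11² ≡ 3, rhs ≡ 3 → on.
(3, 5): 5² ≡ 25, rhs ≡ 16 → off.

2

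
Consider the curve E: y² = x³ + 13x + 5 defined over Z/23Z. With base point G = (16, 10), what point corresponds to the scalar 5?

Repeated addition: build up to 5G.
2G: tangent at (16, 10): λ = (3·16² + 13)/(2·10) ≡ 22/20. 20⁻¹ ≡ 15 (mod 23), so λ ≡ 22·15 ≡ 8.
  x = λ² - 16 - 16 = 64 - 32 ≡ 9; y = λ·(16 - 9) - 10 ≡ 0. → (9, 0)
3G: (9, 0) + (16, 10). λ = (10 - 0)/(16 - 9) ≡ 10/7 mod 23. 7⁻¹ ≡ 10 (mod 23) since 7·10 = 70 ≡ 1, so λ ≡ 8.
  x = λ² - 9 - 16 = 64 - 25 ≡ 16; y = λ·(9 - 16) - 0 ≡ 13. → (16, 13)
4G: (16, 13) + (16, 10): same x and y₁ ≡ -y₂, so the sum is 𝒪.
5G: 𝒪 + (16, 10) = (16, 10) (identity).

(16, 10)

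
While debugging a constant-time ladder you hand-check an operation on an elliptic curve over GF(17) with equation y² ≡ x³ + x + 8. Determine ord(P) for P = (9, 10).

5

2P: tangent at (9, 10): λ = (3·9² + 1)/(2·10) ≡ 6/3. 3⁻¹ ≡ 6 (mod 17) since 3·6 = 18 ≡ 1, so λ ≡ 6·6 ≡ 2.
  x = λ² - 9 - 9 = 4 - 18 ≡ 3; y = λ·(9 - 3) - 10 ≡ 2. → (3, 2)
3P: (3, 2) + (9, 10). λ = (10 - 2)/(9 - 3) ≡ 8/6 mod 17. 6⁻¹ ≡ 3 (mod 17), so λ ≡ 7.
  x = λ² - 3 - 9 = 49 - 12 ≡ 3; y = λ·(3 - 3) - 2 ≡ 15. → (3, 15)
4P: (3, 15) + (9, 10). λ = (10 - 15)/(9 - 3) ≡ 12/6 mod 17. 6⁻¹ ≡ 3 (mod 17) since 6·3 = 18 ≡ 1, so λ ≡ 2.
  x = λ² - 3 - 9 = 4 - 12 ≡ 9; y = λ·(3 - 9) - 15 ≡ 7. → (9, 7)
5P: (9, 7) + (9, 10): same x and y₁ ≡ -y₂, so the sum is O.
5P = O, so the order is 5.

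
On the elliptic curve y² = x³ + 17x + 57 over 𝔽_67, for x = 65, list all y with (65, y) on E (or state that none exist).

22, 45

x³ + 17x + 57 = 275787 ≡ 15 (mod 67).
Square roots of 15 mod 67: 22 and 45 (since 22² = 484 ≡ 15).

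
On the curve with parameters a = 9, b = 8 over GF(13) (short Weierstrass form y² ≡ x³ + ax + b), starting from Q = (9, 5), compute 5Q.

Repeated addition: build up to 5Q.
2Q: tangent at (9, 5): λ = (3·9² + 9)/(2·5) ≡ 5/10. 10⁻¹ ≡ 4 (mod 13) since 10·4 = 40 ≡ 1, so λ ≡ 5·4 ≡ 7.
  x = λ² - 9 - 9 = 49 - 18 ≡ 5; y = λ·(9 - 5) - 5 ≡ 10. → (5, 10)
3Q: (5, 10) + (9, 5). λ = (5 - 10)/(9 - 5) ≡ 8/4 mod 13. 4⁻¹ ≡ 10 (mod 13), so λ ≡ 2.
  x = λ² - 5 - 9 = 4 - 14 ≡ 3; y = λ·(5 - 3) - 10 ≡ 7. → (3, 7)
4Q: (3, 7) + (9, 5). λ = (5 - 7)/(9 - 3) ≡ 11/6 mod 13. 6⁻¹ ≡ 11 (mod 13), so λ ≡ 4.
  x = λ² - 3 - 9 = 16 - 12 ≡ 4; y = λ·(3 - 4) - 7 ≡ 2. → (4, 2)
5Q: (4, 2) + (9, 5). λ = (5 - 2)/(9 - 4) ≡ 3/5 mod 13. 5⁻¹ ≡ 8 (mod 13) since 5·8 = 40 ≡ 1, so λ ≡ 11.
  x = λ² - 4 - 9 = 121 - 13 ≡ 4; y = λ·(4 - 4) - 2 ≡ 11. → (4, 11)

(4, 11)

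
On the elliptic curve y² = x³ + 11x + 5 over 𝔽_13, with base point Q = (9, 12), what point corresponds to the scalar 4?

Repeated addition: build up to 4Q.
2Q: tangent at (9, 12): λ = (3·9² + 11)/(2·12) ≡ 7/11. 11⁻¹ ≡ 6 (mod 13) since 11·6 = 66 ≡ 1, so λ ≡ 7·6 ≡ 3.
  x = λ² - 9 - 9 = 9 - 18 ≡ 4; y = λ·(9 - 4) - 12 ≡ 3. → (4, 3)
3Q: (4, 3) + (9, 12). λ = (12 - 3)/(9 - 4) ≡ 9/5 mod 13. 5⁻¹ ≡ 8 (mod 13), so λ ≡ 7.
  x = λ² - 4 - 9 = 49 - 13 ≡ 10; y = λ·(4 - 10) - 3 ≡ 7. → (10, 7)
4Q: (10, 7) + (9, 12). λ = (12 - 7)/(9 - 10) ≡ 5/12 mod 13. 12⁻¹ ≡ 12 (mod 13) since 12·12 = 144 ≡ 1, so λ ≡ 8.
  x = λ² - 10 - 9 = 64 - 19 ≡ 6; y = λ·(10 - 6) - 7 ≡ 12. → (6, 12)

(6, 12)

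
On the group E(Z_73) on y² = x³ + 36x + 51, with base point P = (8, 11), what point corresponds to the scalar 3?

Repeated addition: build up to 3P.
2P: tangent at (8, 11): λ = (3·8² + 36)/(2·11) ≡ 9/22. 22⁻¹ ≡ 10 (mod 73) since 22·10 = 220 ≡ 1, so λ ≡ 9·10 ≡ 17.
  x = λ² - 8 - 8 = 289 - 16 ≡ 54; y = λ·(8 - 54) - 11 ≡ 10. → (54, 10)
3P: (54, 10) + (8, 11). λ = (11 - 10)/(8 - 54) ≡ 1/27 mod 73. 27⁻¹ ≡ 46 (mod 73), so λ ≡ 46.
  x = λ² - 54 - 8 = 2116 - 62 ≡ 10; y = λ·(54 - 10) - 10 ≡ 43. → (10, 43)

(10, 43)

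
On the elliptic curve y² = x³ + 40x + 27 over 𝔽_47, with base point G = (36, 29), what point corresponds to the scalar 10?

Repeated addition: build up to 10G.
2G: tangent at (36, 29): λ = (3·36² + 40)/(2·29) ≡ 27/11. 11⁻¹ ≡ 30 (mod 47) since 11·30 = 330 ≡ 1, so λ ≡ 27·30 ≡ 11.
  x = λ² - 36 - 36 = 121 - 72 ≡ 2; y = λ·(36 - 2) - 29 ≡ 16. → (2, 16)
3G: (2, 16) + (36, 29). λ = (29 - 16)/(36 - 2) ≡ 13/34 mod 47. 34⁻¹ ≡ 18 (mod 47), so λ ≡ 46.
  x = λ² - 2 - 36 = 2116 - 38 ≡ 10; y = λ·(2 - 10) - 16 ≡ 39. → (10, 39)
4G: (10, 39) + (36, 29). λ = (29 - 39)/(36 - 10) ≡ 37/26 mod 47. 26⁻¹ ≡ 38 (mod 47), so λ ≡ 43.
  x = λ² - 10 - 36 = 1849 - 46 ≡ 17; y = λ·(10 - 17) - 39 ≡ 36. → (17, 36)
5G: (17, 36) + (36, 29). λ = (29 - 36)/(36 - 17) ≡ 40/19 mod 47. 19⁻¹ ≡ 5 (mod 47) since 19·5 = 95 ≡ 1, so λ ≡ 12.
  x = λ² - 17 - 36 = 144 - 53 ≡ 44; y = λ·(17 - 44) - 36 ≡ 16. → (44, 16)
6G: (44, 16) + (36, 29). λ = (29 - 16)/(36 - 44) ≡ 13/39 mod 47. 39⁻¹ ≡ 41 (mod 47), so λ ≡ 16.
  x = λ² - 44 - 36 = 256 - 80 ≡ 35; y = λ·(44 - 35) - 16 ≡ 34. → (35, 34)
7G: (35, 34) + (36, 29). λ = (29 - 34)/(36 - 35) ≡ 42/1 mod 47. 1⁻¹ ≡ 1 (mod 47), so λ ≡ 42.
  x = λ² - 35 - 36 = 1764 - 71 ≡ 1; y = λ·(35 - 1) - 34 ≡ 31. → (1, 31)
8G: (1, 31) + (36, 29). λ = (29 - 31)/(36 - 1) ≡ 45/35 mod 47. 35⁻¹ ≡ 43 (mod 47) since 35·43 = 1505 ≡ 1, so λ ≡ 8.
  x = λ² - 1 - 36 = 64 - 37 ≡ 27; y = λ·(1 - 27) - 31 ≡ 43. → (27, 43)
9G: (27, 43) + (36, 29). λ = (29 - 43)/(36 - 27) ≡ 33/9 mod 47. 9⁻¹ ≡ 21 (mod 47), so λ ≡ 35.
  x = λ² - 27 - 36 = 1225 - 63 ≡ 34; y = λ·(27 - 34) - 43 ≡ 41. → (34, 41)
10G: (34, 41) + (36, 29). λ = (29 - 41)/(36 - 34) ≡ 35/2 mod 47. 2⁻¹ ≡ 24 (mod 47), so λ ≡ 41.
  x = λ² - 34 - 36 = 1681 - 70 ≡ 13; y = λ·(34 - 13) - 41 ≡ 21. → (13, 21)

(13, 21)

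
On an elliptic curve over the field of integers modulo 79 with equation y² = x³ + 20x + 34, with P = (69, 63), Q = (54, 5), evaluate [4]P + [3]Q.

(61, 77)

First 4P:
Double-and-add on 4 = (100)₂. Start with P = (69, 63) for the leading 1-bit.
double: tangent at (69, 63): λ = (3·69² + 20)/(2·63) ≡ 4/47. 47⁻¹ ≡ 37 (mod 79), so λ ≡ 4·37 ≡ 69.
  x = λ² - 69 - 69 = 4761 - 138 ≡ 41; y = λ·(69 - 41) - 63 ≡ 52. → (41, 52)
double: tangent at (41, 52): λ = (3·41² + 20)/(2·52) ≡ 7/25. 25⁻¹ ≡ 19 (mod 79), so λ ≡ 7·19 ≡ 54.
  x = λ² - 41 - 41 = 2916 - 82 ≡ 69; y = λ·(41 - 69) - 52 ≡ 16. → (69, 16)
4P = (69, 16).
Next 3Q:
Repeated addition: build up to 3Q.
2Q: tangent at (54, 5): λ = (3·54² + 20)/(2·5) ≡ 78/10. 10⁻¹ ≡ 8 (mod 79) since 10·8 = 80 ≡ 1, so λ ≡ 78·8 ≡ 71.
  x = λ² - 54 - 54 = 5041 - 108 ≡ 35; y = λ·(54 - 35) - 5 ≡ 1. → (35, 1)
3Q: (35, 1) + (54, 5). λ = (5 - 1)/(54 - 35) ≡ 4/19 mod 79. 19⁻¹ ≡ 25 (mod 79), so λ ≡ 21.
  x = λ² - 35 - 54 = 441 - 89 ≡ 36; y = λ·(35 - 36) - 1 ≡ 57. → (36, 57)
3Q = (36, 57).
Finally 4P + 3Q:
(69, 16) + (36, 57). λ = (57 - 16)/(36 - 69) ≡ 41/46 mod 79. 46⁻¹ ≡ 67 (mod 79), so λ ≡ 61.
  x = λ² - 69 - 36 = 3721 - 105 ≡ 61; y = λ·(69 - 61) - 16 ≡ 77. → (61, 77)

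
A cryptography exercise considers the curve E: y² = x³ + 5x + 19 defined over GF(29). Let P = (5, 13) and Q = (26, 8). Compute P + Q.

(7, 22)

(5, 13) + (26, 8). λ = (8 - 13)/(26 - 5) ≡ 24/21 mod 29. 21⁻¹ ≡ 18 (mod 29), so λ ≡ 26.
  x = λ² - 5 - 26 = 676 - 31 ≡ 7; y = λ·(5 - 7) - 13 ≡ 22. → (7, 22)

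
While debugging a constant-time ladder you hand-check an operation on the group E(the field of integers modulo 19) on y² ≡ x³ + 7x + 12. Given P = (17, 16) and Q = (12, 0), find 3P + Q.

First 3P:
Repeated addition: build up to 3P.
2P: tangent at (17, 16): λ = (3·17² + 7)/(2·16) ≡ 0/13. 13⁻¹ ≡ 3 (mod 19) since 13·3 = 39 ≡ 1, so λ ≡ 0·3 ≡ 0.
  x = λ² - 17 - 17 = 0 - 34 ≡ 4; y = λ·(17 - 4) - 16 ≡ 3. → (4, 3)
3P: (4, 3) + (17, 16). λ = (16 - 3)/(17 - 4) ≡ 13/13 mod 19. 13⁻¹ ≡ 3 (mod 19), so λ ≡ 1.
  x = λ² - 4 - 17 = 1 - 21 ≡ 18; y = λ·(4 - 18) - 3 ≡ 2. → (18, 2)
3P = (18, 2).
Finally 3P + Q:
(18, 2) + (12, 0). λ = (0 - 2)/(12 - 18) ≡ 17/13 mod 19. 13⁻¹ ≡ 3 (mod 19), so λ ≡ 13.
  x = λ² - 18 - 12 = 169 - 30 ≡ 6; y = λ·(18 - 6) - 2 ≡ 2. → (6, 2)

(6, 2)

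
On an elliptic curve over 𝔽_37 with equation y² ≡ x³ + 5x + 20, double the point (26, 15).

(10, 16)

tangent at (26, 15): λ = (3·26² + 5)/(2·15) ≡ 35/30. 30⁻¹ ≡ 21 (mod 37), so λ ≡ 35·21 ≡ 32.
  x = λ² - 26 - 26 = 1024 - 52 ≡ 10; y = λ·(26 - 10) - 15 ≡ 16. → (10, 16)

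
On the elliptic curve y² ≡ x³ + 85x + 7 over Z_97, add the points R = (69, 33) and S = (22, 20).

(69, 33) + (22, 20). λ = (20 - 33)/(22 - 69) ≡ 84/50 mod 97. 50⁻¹ ≡ 33 (mod 97) since 50·33 = 1650 ≡ 1, so λ ≡ 56.
  x = λ² - 69 - 22 = 3136 - 91 ≡ 38; y = λ·(69 - 38) - 33 ≡ 54. → (38, 54)

(38, 54)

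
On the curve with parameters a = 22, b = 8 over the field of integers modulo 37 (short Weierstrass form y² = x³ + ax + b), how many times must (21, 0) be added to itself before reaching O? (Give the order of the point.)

2P: (21, 0) + (21, 0): same x and y₁ ≡ -y₂, so the sum is O.
2P = O, so the order is 2.

2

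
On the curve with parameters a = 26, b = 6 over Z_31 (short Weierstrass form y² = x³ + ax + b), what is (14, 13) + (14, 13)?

(28, 26)

tangent at (14, 13): λ = (3·14² + 26)/(2·13) ≡ 25/26. 26⁻¹ ≡ 6 (mod 31) since 26·6 = 156 ≡ 1, so λ ≡ 25·6 ≡ 26.
  x = λ² - 14 - 14 = 676 - 28 ≡ 28; y = λ·(14 - 28) - 13 ≡ 26. → (28, 26)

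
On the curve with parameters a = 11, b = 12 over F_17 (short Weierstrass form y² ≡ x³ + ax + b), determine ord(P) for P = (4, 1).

4

2P: tangent at (4, 1): λ = (3·4² + 11)/(2·1) ≡ 8/2. 2⁻¹ ≡ 9 (mod 17), so λ ≡ 8·9 ≡ 4.
  x = λ² - 4 - 4 = 16 - 8 ≡ 8; y = λ·(4 - 8) - 1 ≡ 0. → (8, 0)
3P: (8, 0) + (4, 1). λ = (1 - 0)/(4 - 8) ≡ 1/13 mod 17. 13⁻¹ ≡ 4 (mod 17) since 13·4 = 52 ≡ 1, so λ ≡ 4.
  x = λ² - 8 - 4 = 16 - 12 ≡ 4; y = λ·(8 - 4) - 0 ≡ 16. → (4, 16)
4P: (4, 16) + (4, 1): same x and y₁ ≡ -y₂, so the sum is the point at infinity.
4P = the point at infinity, so the order is 4.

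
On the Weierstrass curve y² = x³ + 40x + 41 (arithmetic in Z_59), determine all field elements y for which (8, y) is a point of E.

none

x³ + 40x + 41 = 873 ≡ 47 (mod 59).
47 is a non-residue mod 59; no y exists.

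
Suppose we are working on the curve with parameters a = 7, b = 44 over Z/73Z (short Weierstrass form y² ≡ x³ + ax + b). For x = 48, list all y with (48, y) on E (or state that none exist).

x³ + 7x + 44 = 110972 ≡ 12 (mod 73).
Square roots of 12 mod 73: 31 and 42 (since 31² = 961 ≡ 12).

31, 42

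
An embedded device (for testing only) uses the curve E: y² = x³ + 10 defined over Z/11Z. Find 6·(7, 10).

Write P = (7, 10).
Repeated addition: build up to 6P.
2P: tangent at (7, 10): λ = (3·7² + 0)/(2·10) ≡ 4/9. 9⁻¹ ≡ 5 (mod 11), so λ ≡ 4·5 ≡ 9.
  x = λ² - 7 - 7 = 81 - 14 ≡ 1; y = λ·(7 - 1) - 10 ≡ 0. → (1, 0)
3P: (1, 0) + (7, 10). λ = (10 - 0)/(7 - 1) ≡ 10/6 mod 11. 6⁻¹ ≡ 2 (mod 11), so λ ≡ 9.
  x = λ² - 1 - 7 = 81 - 8 ≡ 7; y = λ·(1 - 7) - 0 ≡ 1. → (7, 1)
4P: (7, 1) + (7, 10): same x and y₁ ≡ -y₂, so the sum is 𝒪.
5P: 𝒪 + (7, 10) = (7, 10) (identity).
6P: tangent at (7, 10): λ = (3·7² + 0)/(2·10) ≡ 4/9. 9⁻¹ ≡ 5 (mod 11), so λ ≡ 4·5 ≡ 9.
  x = λ² - 7 - 7 = 81 - 14 ≡ 1; y = λ·(7 - 1) - 10 ≡ 0. → (1, 0)

(1, 0)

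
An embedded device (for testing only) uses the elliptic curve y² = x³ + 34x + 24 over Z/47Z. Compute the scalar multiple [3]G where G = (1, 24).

(31, 15)

Repeated addition: build up to 3G.
2G: tangent at (1, 24): λ = (3·1² + 34)/(2·24) ≡ 37/1. 1⁻¹ ≡ 1 (mod 47) since 1·1 = 1 ≡ 1, so λ ≡ 37·1 ≡ 37.
  x = λ² - 1 - 1 = 1369 - 2 ≡ 4; y = λ·(1 - 4) - 24 ≡ 6. → (4, 6)
3G: (4, 6) + (1, 24). λ = (24 - 6)/(1 - 4) ≡ 18/44 mod 47. 44⁻¹ ≡ 31 (mod 47), so λ ≡ 41.
  x = λ² - 4 - 1 = 1681 - 5 ≡ 31; y = λ·(4 - 31) - 6 ≡ 15. → (31, 15)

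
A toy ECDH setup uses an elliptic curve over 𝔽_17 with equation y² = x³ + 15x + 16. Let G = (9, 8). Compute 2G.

(8, 6)

tangent at (9, 8): λ = (3·9² + 15)/(2·8) ≡ 3/16. 16⁻¹ ≡ 16 (mod 17), so λ ≡ 3·16 ≡ 14.
  x = λ² - 9 - 9 = 196 - 18 ≡ 8; y = λ·(9 - 8) - 8 ≡ 6. → (8, 6)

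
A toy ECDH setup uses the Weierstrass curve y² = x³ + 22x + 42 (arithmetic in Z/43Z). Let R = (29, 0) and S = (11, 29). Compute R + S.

(19, 3)

(29, 0) + (11, 29). λ = (29 - 0)/(11 - 29) ≡ 29/25 mod 43. 25⁻¹ ≡ 31 (mod 43) since 25·31 = 775 ≡ 1, so λ ≡ 39.
  x = λ² - 29 - 11 = 1521 - 40 ≡ 19; y = λ·(29 - 19) - 0 ≡ 3. → (19, 3)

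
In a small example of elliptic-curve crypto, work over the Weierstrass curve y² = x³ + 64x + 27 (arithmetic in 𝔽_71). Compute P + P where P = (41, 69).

(66, 24)

tangent at (41, 69): λ = (3·41² + 64)/(2·69) ≡ 66/67. 67⁻¹ ≡ 53 (mod 71) since 67·53 = 3551 ≡ 1, so λ ≡ 66·53 ≡ 19.
  x = λ² - 41 - 41 = 361 - 82 ≡ 66; y = λ·(41 - 66) - 69 ≡ 24. → (66, 24)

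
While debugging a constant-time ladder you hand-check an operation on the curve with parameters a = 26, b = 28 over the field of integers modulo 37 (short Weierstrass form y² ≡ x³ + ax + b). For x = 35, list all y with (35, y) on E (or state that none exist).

none

x³ + 26x + 28 = 43813 ≡ 5 (mod 37).
5 is a non-residue mod 37; no y exists.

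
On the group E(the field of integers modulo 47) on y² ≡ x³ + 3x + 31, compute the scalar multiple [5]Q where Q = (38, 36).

Repeated addition: build up to 5Q.
2Q: tangent at (38, 36): λ = (3·38² + 3)/(2·36) ≡ 11/25. 25⁻¹ ≡ 32 (mod 47) since 25·32 = 800 ≡ 1, so λ ≡ 11·32 ≡ 23.
  x = λ² - 38 - 38 = 529 - 76 ≡ 30; y = λ·(38 - 30) - 36 ≡ 7. → (30, 7)
3Q: (30, 7) + (38, 36). λ = (36 - 7)/(38 - 30) ≡ 29/8 mod 47. 8⁻¹ ≡ 6 (mod 47), so λ ≡ 33.
  x = λ² - 30 - 38 = 1089 - 68 ≡ 34; y = λ·(30 - 34) - 7 ≡ 2. → (34, 2)
4Q: (34, 2) + (38, 36). λ = (36 - 2)/(38 - 34) ≡ 34/4 mod 47. 4⁻¹ ≡ 12 (mod 47) since 4·12 = 48 ≡ 1, so λ ≡ 32.
  x = λ² - 34 - 38 = 1024 - 72 ≡ 12; y = λ·(34 - 12) - 2 ≡ 44. → (12, 44)
5Q: (12, 44) + (38, 36). λ = (36 - 44)/(38 - 12) ≡ 39/26 mod 47. 26⁻¹ ≡ 38 (mod 47), so λ ≡ 25.
  x = λ² - 12 - 38 = 625 - 50 ≡ 11; y = λ·(12 - 11) - 44 ≡ 28. → (11, 28)

(11, 28)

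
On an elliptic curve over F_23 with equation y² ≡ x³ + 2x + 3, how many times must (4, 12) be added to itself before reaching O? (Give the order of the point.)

2P: tangent at (4, 12): λ = (3·4² + 2)/(2·12) ≡ 4/1. 1⁻¹ ≡ 1 (mod 23) since 1·1 = 1 ≡ 1, so λ ≡ 4·1 ≡ 4.
  x = λ² - 4 - 4 = 16 - 8 ≡ 8; y = λ·(4 - 8) - 12 ≡ 18. → (8, 18)
3P: (8, 18) + (4, 12). λ = (12 - 18)/(4 - 8) ≡ 17/19 mod 23. 19⁻¹ ≡ 17 (mod 23), so λ ≡ 13.
  x = λ² - 8 - 4 = 169 - 12 ≡ 19; y = λ·(8 - 19) - 18 ≡ 0. → (19, 0)
4P: (19, 0) + (4, 12). λ = (12 - 0)/(4 - 19) ≡ 12/8 mod 23. 8⁻¹ ≡ 3 (mod 23) since 8·3 = 24 ≡ 1, so λ ≡ 13.
  x = λ² - 19 - 4 = 169 - 23 ≡ 8; y = λ·(19 - 8) - 0 ≡ 5. → (8, 5)
5P: (8, 5) + (4, 12). λ = (12 - 5)/(4 - 8) ≡ 7/19 mod 23. 19⁻¹ ≡ 17 (mod 23) since 19·17 = 323 ≡ 1, so λ ≡ 4.
  x = λ² - 8 - 4 = 16 - 12 ≡ 4; y = λ·(8 - 4) - 5 ≡ 11. → (4, 11)
6P: (4, 11) + (4, 12): same x and y₁ ≡ -y₂, so the sum is O.
6P = O, so the order is 6.

6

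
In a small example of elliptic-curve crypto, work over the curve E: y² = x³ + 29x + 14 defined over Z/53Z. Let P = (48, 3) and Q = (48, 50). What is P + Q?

O

The two points share x = 48 and their y-coordinates satisfy 3 + 50 ≡ 0 (mod 53), so they are inverses. Their sum is 𝒪.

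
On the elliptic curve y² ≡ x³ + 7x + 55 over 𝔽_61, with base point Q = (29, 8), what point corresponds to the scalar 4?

Repeated addition: build up to 4Q.
2Q: tangent at (29, 8): λ = (3·29² + 7)/(2·8) ≡ 29/16. 16⁻¹ ≡ 42 (mod 61), so λ ≡ 29·42 ≡ 59.
  x = λ² - 29 - 29 = 3481 - 58 ≡ 7; y = λ·(29 - 7) - 8 ≡ 9. → (7, 9)
3Q: (7, 9) + (29, 8). λ = (8 - 9)/(29 - 7) ≡ 60/22 mod 61. 22⁻¹ ≡ 25 (mod 61) since 22·25 = 550 ≡ 1, so λ ≡ 36.
  x = λ² - 7 - 29 = 1296 - 36 ≡ 40; y = λ·(7 - 40) - 9 ≡ 23. → (40, 23)
4Q: (40, 23) + (29, 8). λ = (8 - 23)/(29 - 40) ≡ 46/50 mod 61. 50⁻¹ ≡ 11 (mod 61) since 50·11 = 550 ≡ 1, so λ ≡ 18.
  x = λ² - 40 - 29 = 324 - 69 ≡ 11; y = λ·(40 - 11) - 23 ≡ 11. → (11, 11)

(11, 11)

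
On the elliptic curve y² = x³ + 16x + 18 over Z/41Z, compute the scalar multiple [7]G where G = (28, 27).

Repeated addition: build up to 7G.
2G: tangent at (28, 27): λ = (3·28² + 16)/(2·27) ≡ 31/13. 13⁻¹ ≡ 19 (mod 41), so λ ≡ 31·19 ≡ 15.
  x = λ² - 28 - 28 = 225 - 56 ≡ 5; y = λ·(28 - 5) - 27 ≡ 31. → (5, 31)
3G: (5, 31) + (28, 27). λ = (27 - 31)/(28 - 5) ≡ 37/23 mod 41. 23⁻¹ ≡ 25 (mod 41) since 23·25 = 575 ≡ 1, so λ ≡ 23.
  x = λ² - 5 - 28 = 529 - 33 ≡ 4; y = λ·(5 - 4) - 31 ≡ 33. → (4, 33)
4G: (4, 33) + (28, 27). λ = (27 - 33)/(28 - 4) ≡ 35/24 mod 41. 24⁻¹ ≡ 12 (mod 41) since 24·12 = 288 ≡ 1, so λ ≡ 10.
  x = λ² - 4 - 28 = 100 - 32 ≡ 27; y = λ·(4 - 27) - 33 ≡ 24. → (27, 24)
5G: (27, 24) + (28, 27). λ = (27 - 24)/(28 - 27) ≡ 3/1 mod 41. 1⁻¹ ≡ 1 (mod 41) since 1·1 = 1 ≡ 1, so λ ≡ 3.
  x = λ² - 27 - 28 = 9 - 55 ≡ 36; y = λ·(27 - 36) - 24 ≡ 31. → (36, 31)
6G: (36, 31) + (28, 27). λ = (27 - 31)/(28 - 36) ≡ 37/33 mod 41. 33⁻¹ ≡ 5 (mod 41), so λ ≡ 21.
  x = λ² - 36 - 28 = 441 - 64 ≡ 8; y = λ·(36 - 8) - 31 ≡ 24. → (8, 24)
7G: (8, 24) + (28, 27). λ = (27 - 24)/(28 - 8) ≡ 3/20 mod 41. 20⁻¹ ≡ 39 (mod 41), so λ ≡ 35.
  x = λ² - 8 - 28 = 1225 - 36 ≡ 0; y = λ·(8 - 0) - 24 ≡ 10. → (0, 10)

(0, 10)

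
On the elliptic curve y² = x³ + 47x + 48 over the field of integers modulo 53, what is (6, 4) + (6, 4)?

(28, 7)

tangent at (6, 4): λ = (3·6² + 47)/(2·4) ≡ 49/8. 8⁻¹ ≡ 20 (mod 53), so λ ≡ 49·20 ≡ 26.
  x = λ² - 6 - 6 = 676 - 12 ≡ 28; y = λ·(6 - 28) - 4 ≡ 7. → (28, 7)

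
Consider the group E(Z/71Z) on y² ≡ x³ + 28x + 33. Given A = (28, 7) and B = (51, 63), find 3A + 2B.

First 3A:
Repeated addition: build up to 3A.
2A: tangent at (28, 7): λ = (3·28² + 28)/(2·7) ≡ 37/14. 14⁻¹ ≡ 66 (mod 71) since 14·66 = 924 ≡ 1, so λ ≡ 37·66 ≡ 28.
  x = λ² - 28 - 28 = 784 - 56 ≡ 18; y = λ·(28 - 18) - 7 ≡ 60. → (18, 60)
3A: (18, 60) + (28, 7). λ = (7 - 60)/(28 - 18) ≡ 18/10 mod 71. 10⁻¹ ≡ 64 (mod 71), so λ ≡ 16.
  x = λ² - 18 - 28 = 256 - 46 ≡ 68; y = λ·(18 - 68) - 60 ≡ 63. → (68, 63)
3A = (68, 63).
Next 2B:
Repeated addition: build up to 2B.
2B: tangent at (51, 63): λ = (3·51² + 28)/(2·63) ≡ 21/55. 55⁻¹ ≡ 31 (mod 71) since 55·31 = 1705 ≡ 1, so λ ≡ 21·31 ≡ 12.
  x = λ² - 51 - 51 = 144 - 102 ≡ 42; y = λ·(51 - 42) - 63 ≡ 45. → (42, 45)
2B = (42, 45).
Finally 3A + 2B:
(68, 63) + (42, 45). λ = (45 - 63)/(42 - 68) ≡ 53/45 mod 71. 45⁻¹ ≡ 30 (mod 71) since 45·30 = 1350 ≡ 1, so λ ≡ 28.
  x = λ² - 68 - 42 = 784 - 110 ≡ 35; y = λ·(68 - 35) - 63 ≡ 9. → (35, 9)

(35, 9)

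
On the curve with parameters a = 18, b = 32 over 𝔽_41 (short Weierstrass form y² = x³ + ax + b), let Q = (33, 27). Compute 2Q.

(21, 6)

tangent at (33, 27): λ = (3·33² + 18)/(2·27) ≡ 5/13. 13⁻¹ ≡ 19 (mod 41) since 13·19 = 247 ≡ 1, so λ ≡ 5·19 ≡ 13.
  x = λ² - 33 - 33 = 169 - 66 ≡ 21; y = λ·(33 - 21) - 27 ≡ 6. → (21, 6)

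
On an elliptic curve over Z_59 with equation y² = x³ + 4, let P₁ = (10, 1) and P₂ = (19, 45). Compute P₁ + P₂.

(10, 1) + (19, 45). λ = (45 - 1)/(19 - 10) ≡ 44/9 mod 59. 9⁻¹ ≡ 46 (mod 59) since 9·46 = 414 ≡ 1, so λ ≡ 18.
  x = λ² - 10 - 19 = 324 - 29 ≡ 0; y = λ·(10 - 0) - 1 ≡ 2. → (0, 2)

(0, 2)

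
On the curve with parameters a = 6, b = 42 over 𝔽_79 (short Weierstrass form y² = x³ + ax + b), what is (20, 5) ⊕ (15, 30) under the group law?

(69, 3)

(20, 5) + (15, 30). λ = (30 - 5)/(15 - 20) ≡ 25/74 mod 79. 74⁻¹ ≡ 63 (mod 79), so λ ≡ 74.
  x = λ² - 20 - 15 = 5476 - 35 ≡ 69; y = λ·(20 - 69) - 5 ≡ 3. → (69, 3)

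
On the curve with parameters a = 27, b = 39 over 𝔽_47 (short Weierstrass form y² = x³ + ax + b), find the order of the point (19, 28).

11

2P: tangent at (19, 28): λ = (3·19² + 27)/(2·28) ≡ 29/9. 9⁻¹ ≡ 21 (mod 47), so λ ≡ 29·21 ≡ 45.
  x = λ² - 19 - 19 = 2025 - 38 ≡ 13; y = λ·(19 - 13) - 28 ≡ 7. → (13, 7)
3P: (13, 7) + (19, 28). λ = (28 - 7)/(19 - 13) ≡ 21/6 mod 47. 6⁻¹ ≡ 8 (mod 47), so λ ≡ 27.
  x = λ² - 13 - 19 = 729 - 32 ≡ 39; y = λ·(13 - 39) - 7 ≡ 43. → (39, 43)
4P: (39, 43) + (19, 28). λ = (28 - 43)/(19 - 39) ≡ 32/27 mod 47. 27⁻¹ ≡ 7 (mod 47) since 27·7 = 189 ≡ 1, so λ ≡ 36.
  x = λ² - 39 - 19 = 1296 - 58 ≡ 16; y = λ·(39 - 16) - 43 ≡ 33. → (16, 33)
5P: (16, 33) + (19, 28). λ = (28 - 33)/(19 - 16) ≡ 42/3 mod 47. 3⁻¹ ≡ 16 (mod 47), so λ ≡ 14.
  x = λ² - 16 - 19 = 196 - 35 ≡ 20; y = λ·(16 - 20) - 33 ≡ 5. → (20, 5)
6P: (20, 5) + (19, 28). λ = (28 - 5)/(19 - 20) ≡ 23/46 mod 47. 46⁻¹ ≡ 46 (mod 47), so λ ≡ 24.
  x = λ² - 20 - 19 = 576 - 39 ≡ 20; y = λ·(20 - 20) - 5 ≡ 42. → (20, 42)
7P: (20, 42) + (19, 28). λ = (28 - 42)/(19 - 20) ≡ 33/46 mod 47. 46⁻¹ ≡ 46 (mod 47), so λ ≡ 14.
  x = λ² - 20 - 19 = 196 - 39 ≡ 16; y = λ·(20 - 16) - 42 ≡ 14. → (16, 14)
8P: (16, 14) + (19, 28). λ = (28 - 14)/(19 - 16) ≡ 14/3 mod 47. 3⁻¹ ≡ 16 (mod 47), so λ ≡ 36.
  x = λ² - 16 - 19 = 1296 - 35 ≡ 39; y = λ·(16 - 39) - 14 ≡ 4. → (39, 4)
9P: (39, 4) + (19, 28). λ = (28 - 4)/(19 - 39) ≡ 24/27 mod 47. 27⁻¹ ≡ 7 (mod 47), so λ ≡ 27.
  x = λ² - 39 - 19 = 729 - 58 ≡ 13; y = λ·(39 - 13) - 4 ≡ 40. → (13, 40)
10P: (13, 40) + (19, 28). λ = (28 - 40)/(19 - 13) ≡ 35/6 mod 47. 6⁻¹ ≡ 8 (mod 47), so λ ≡ 45.
  x = λ² - 13 - 19 = 2025 - 32 ≡ 19; y = λ·(13 - 19) - 40 ≡ 19. → (19, 19)
11P: (19, 19) + (19, 28): same x and y₁ ≡ -y₂, so the sum is O.
11P = O, so the order is 11.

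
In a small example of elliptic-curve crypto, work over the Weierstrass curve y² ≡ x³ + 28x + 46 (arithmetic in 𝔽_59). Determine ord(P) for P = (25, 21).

2P: tangent at (25, 21): λ = (3·25² + 28)/(2·21) ≡ 15/42. 42⁻¹ ≡ 52 (mod 59), so λ ≡ 15·52 ≡ 13.
  x = λ² - 25 - 25 = 169 - 50 ≡ 1; y = λ·(25 - 1) - 21 ≡ 55. → (1, 55)
3P: (1, 55) + (25, 21). λ = (21 - 55)/(25 - 1) ≡ 25/24 mod 59. 24⁻¹ ≡ 32 (mod 59), so λ ≡ 33.
  x = λ² - 1 - 25 = 1089 - 26 ≡ 1; y = λ·(1 - 1) - 55 ≡ 4. → (1, 4)
4P: (1, 4) + (25, 21). λ = (21 - 4)/(25 - 1) ≡ 17/24 mod 59. 24⁻¹ ≡ 32 (mod 59), so λ ≡ 13.
  x = λ² - 1 - 25 = 169 - 26 ≡ 25; y = λ·(1 - 25) - 4 ≡ 38. → (25, 38)
5P: (25, 38) + (25, 21): same x and y₁ ≡ -y₂, so the sum is 𝒪.
5P = 𝒪, so the order is 5.

5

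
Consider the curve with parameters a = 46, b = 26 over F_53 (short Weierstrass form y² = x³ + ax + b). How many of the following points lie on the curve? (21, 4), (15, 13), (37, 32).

(21, 4): 4² ≡ 16, rhs ≡ 24 → off.
(15, 13): 13² ≡ 10, rhs ≡ 10 → on.
(37, 32): 32² ≡ 17, rhs ≡ 17 → on.

2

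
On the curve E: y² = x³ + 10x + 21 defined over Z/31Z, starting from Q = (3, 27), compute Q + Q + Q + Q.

Repeated addition: build up to 4Q.
2Q: tangent at (3, 27): λ = (3·3² + 10)/(2·27) ≡ 6/23. 23⁻¹ ≡ 27 (mod 31) since 23·27 = 621 ≡ 1, so λ ≡ 6·27 ≡ 7.
  x = λ² - 3 - 3 = 49 - 6 ≡ 12; y = λ·(3 - 12) - 27 ≡ 3. → (12, 3)
3Q: (12, 3) + (3, 27). λ = (27 - 3)/(3 - 12) ≡ 24/22 mod 31. 22⁻¹ ≡ 24 (mod 31), so λ ≡ 18.
  x = λ² - 12 - 3 = 324 - 15 ≡ 30; y = λ·(12 - 30) - 3 ≡ 14. → (30, 14)
4Q: (30, 14) + (3, 27). λ = (27 - 14)/(3 - 30) ≡ 13/4 mod 31. 4⁻¹ ≡ 8 (mod 31) since 4·8 = 32 ≡ 1, so λ ≡ 11.
  x = λ² - 30 - 3 = 121 - 33 ≡ 26; y = λ·(30 - 26) - 14 ≡ 30. → (26, 30)

(26, 30)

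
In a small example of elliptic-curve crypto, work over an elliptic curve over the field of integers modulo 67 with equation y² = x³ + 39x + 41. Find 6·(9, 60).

(17, 49)

Write P = (9, 60).
Repeated addition: build up to 6P.
2P: tangent at (9, 60): λ = (3·9² + 39)/(2·60) ≡ 14/53. 53⁻¹ ≡ 43 (mod 67) since 53·43 = 2279 ≡ 1, so λ ≡ 14·43 ≡ 66.
  x = λ² - 9 - 9 = 4356 - 18 ≡ 50; y = λ·(9 - 50) - 60 ≡ 48. → (50, 48)
3P: (50, 48) + (9, 60). λ = (60 - 48)/(9 - 50) ≡ 12/26 mod 67. 26⁻¹ ≡ 49 (mod 67), so λ ≡ 52.
  x = λ² - 50 - 9 = 2704 - 59 ≡ 32; y = λ·(50 - 32) - 48 ≡ 17. → (32, 17)
4P: (32, 17) + (9, 60). λ = (60 - 17)/(9 - 32) ≡ 43/44 mod 67. 44⁻¹ ≡ 32 (mod 67) since 44·32 = 1408 ≡ 1, so λ ≡ 36.
  x = λ² - 32 - 9 = 1296 - 41 ≡ 49; y = λ·(32 - 49) - 17 ≡ 41. → (49, 41)
5P: (49, 41) + (9, 60). λ = (60 - 41)/(9 - 49) ≡ 19/27 mod 67. 27⁻¹ ≡ 5 (mod 67), so λ ≡ 28.
  x = λ² - 49 - 9 = 784 - 58 ≡ 56; y = λ·(49 - 56) - 41 ≡ 31. → (56, 31)
6P: (56, 31) + (9, 60). λ = (60 - 31)/(9 - 56) ≡ 29/20 mod 67. 20⁻¹ ≡ 57 (mod 67) since 20·57 = 1140 ≡ 1, so λ ≡ 45.
  x = λ² - 56 - 9 = 2025 - 65 ≡ 17; y = λ·(56 - 17) - 31 ≡ 49. → (17, 49)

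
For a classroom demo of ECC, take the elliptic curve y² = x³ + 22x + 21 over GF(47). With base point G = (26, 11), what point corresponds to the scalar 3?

Repeated addition: build up to 3G.
2G: tangent at (26, 11): λ = (3·26² + 22)/(2·11) ≡ 29/22. 22⁻¹ ≡ 15 (mod 47) since 22·15 = 330 ≡ 1, so λ ≡ 29·15 ≡ 12.
  x = λ² - 26 - 26 = 144 - 52 ≡ 45; y = λ·(26 - 45) - 11 ≡ 43. → (45, 43)
3G: (45, 43) + (26, 11). λ = (11 - 43)/(26 - 45) ≡ 15/28 mod 47. 28⁻¹ ≡ 42 (mod 47), so λ ≡ 19.
  x = λ² - 45 - 26 = 361 - 71 ≡ 8; y = λ·(45 - 8) - 43 ≡ 2. → (8, 2)

(8, 2)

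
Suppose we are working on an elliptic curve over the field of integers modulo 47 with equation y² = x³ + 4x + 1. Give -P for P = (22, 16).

-(22, 16) = (22, -16 mod 47) = (22, 31).

(22, 31)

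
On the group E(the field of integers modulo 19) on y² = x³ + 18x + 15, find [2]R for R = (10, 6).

tangent at (10, 6): λ = (3·10² + 18)/(2·6) ≡ 14/12. 12⁻¹ ≡ 8 (mod 19), so λ ≡ 14·8 ≡ 17.
  x = λ² - 10 - 10 = 289 - 20 ≡ 3; y = λ·(10 - 3) - 6 ≡ 18. → (3, 18)

(3, 18)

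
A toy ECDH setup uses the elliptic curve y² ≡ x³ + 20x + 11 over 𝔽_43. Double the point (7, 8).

(38, 42)

tangent at (7, 8): λ = (3·7² + 20)/(2·8) ≡ 38/16. 16⁻¹ ≡ 35 (mod 43), so λ ≡ 38·35 ≡ 40.
  x = λ² - 7 - 7 = 1600 - 14 ≡ 38; y = λ·(7 - 38) - 8 ≡ 42. → (38, 42)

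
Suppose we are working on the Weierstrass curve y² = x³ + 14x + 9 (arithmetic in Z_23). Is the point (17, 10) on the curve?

y² = 10² ≡ 8; x³ + 14x + 9 = 5160 ≡ 8 (mod 23). 8 = 8.

yes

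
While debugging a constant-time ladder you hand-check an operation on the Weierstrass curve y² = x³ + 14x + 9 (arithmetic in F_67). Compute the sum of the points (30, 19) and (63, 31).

(14, 66)

(30, 19) + (63, 31). λ = (31 - 19)/(63 - 30) ≡ 12/33 mod 67. 33⁻¹ ≡ 65 (mod 67), so λ ≡ 43.
  x = λ² - 30 - 63 = 1849 - 93 ≡ 14; y = λ·(30 - 14) - 19 ≡ 66. → (14, 66)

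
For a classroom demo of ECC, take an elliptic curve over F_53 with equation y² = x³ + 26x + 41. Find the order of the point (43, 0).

2P: (43, 0) + (43, 0): same x and y₁ ≡ -y₂, so the sum is ∞.
2P = ∞, so the order is 2.

2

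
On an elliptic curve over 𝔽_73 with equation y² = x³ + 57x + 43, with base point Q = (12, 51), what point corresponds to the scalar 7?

(57, 46)

Repeated addition: build up to 7Q.
2Q: tangent at (12, 51): λ = (3·12² + 57)/(2·51) ≡ 51/29. 29⁻¹ ≡ 68 (mod 73), so λ ≡ 51·68 ≡ 37.
  x = λ² - 12 - 12 = 1369 - 24 ≡ 31; y = λ·(12 - 31) - 51 ≡ 49. → (31, 49)
3Q: (31, 49) + (12, 51). λ = (51 - 49)/(12 - 31) ≡ 2/54 mod 73. 54⁻¹ ≡ 23 (mod 73), so λ ≡ 46.
  x = λ² - 31 - 12 = 2116 - 43 ≡ 29; y = λ·(31 - 29) - 49 ≡ 43. → (29, 43)
4Q: (29, 43) + (12, 51). λ = (51 - 43)/(12 - 29) ≡ 8/56 mod 73. 56⁻¹ ≡ 30 (mod 73), so λ ≡ 21.
  x = λ² - 29 - 12 = 441 - 41 ≡ 35; y = λ·(29 - 35) - 43 ≡ 50. → (35, 50)
5Q: (35, 50) + (12, 51). λ = (51 - 50)/(12 - 35) ≡ 1/50 mod 73. 50⁻¹ ≡ 19 (mod 73), so λ ≡ 19.
  x = λ² - 35 - 12 = 361 - 47 ≡ 22; y = λ·(35 - 22) - 50 ≡ 51. → (22, 51)
6Q: (22, 51) + (12, 51). λ = (51 - 51)/(12 - 22) ≡ 0/63 mod 73. 63⁻¹ ≡ 51 (mod 73), so λ ≡ 0.
  x = λ² - 22 - 12 = 0 - 34 ≡ 39; y = λ·(22 - 39) - 51 ≡ 22. → (39, 22)
7Q: (39, 22) + (12, 51). λ = (51 - 22)/(12 - 39) ≡ 29/46 mod 73. 46⁻¹ ≡ 27 (mod 73), so λ ≡ 53.
  x = λ² - 39 - 12 = 2809 - 51 ≡ 57; y = λ·(39 - 57) - 22 ≡ 46. → (57, 46)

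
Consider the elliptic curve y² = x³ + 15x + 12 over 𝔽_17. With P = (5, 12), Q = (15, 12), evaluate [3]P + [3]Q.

First 3P:
Repeated addition: build up to 3P.
2P: tangent at (5, 12): λ = (3·5² + 15)/(2·12) ≡ 5/7. 7⁻¹ ≡ 5 (mod 17) since 7·5 = 35 ≡ 1, so λ ≡ 5·5 ≡ 8.
  x = λ² - 5 - 5 = 64 - 10 ≡ 3; y = λ·(5 - 3) - 12 ≡ 4. → (3, 4)
3P: (3, 4) + (5, 12). λ = (12 - 4)/(5 - 3) ≡ 8/2 mod 17. 2⁻¹ ≡ 9 (mod 17), so λ ≡ 4.
  x = λ² - 3 - 5 = 16 - 8 ≡ 8; y = λ·(3 - 8) - 4 ≡ 10. → (8, 10)
3P = (8, 10).
Next 3Q:
Repeated addition: build up to 3Q.
2Q: tangent at (15, 12): λ = (3·15² + 15)/(2·12) ≡ 10/7. 7⁻¹ ≡ 5 (mod 17), so λ ≡ 10·5 ≡ 16.
  x = λ² - 15 - 15 = 256 - 30 ≡ 5; y = λ·(15 - 5) - 12 ≡ 12. → (5, 12)
3Q: (5, 12) + (15, 12). λ = (12 - 12)/(15 - 5) ≡ 0/10 mod 17. 10⁻¹ ≡ 12 (mod 17), so λ ≡ 0.
  x = λ² - 5 - 15 = 0 - 20 ≡ 14; y = λ·(5 - 14) - 12 ≡ 5. → (14, 5)
3Q = (14, 5).
Finally 3P + 3Q:
(8, 10) + (14, 5). λ = (5 - 10)/(14 - 8) ≡ 12/6 mod 17. 6⁻¹ ≡ 3 (mod 17) since 6·3 = 18 ≡ 1, so λ ≡ 2.
  x = λ² - 8 - 14 = 4 - 22 ≡ 16; y = λ·(8 - 16) - 10 ≡ 8. → (16, 8)

(16, 8)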